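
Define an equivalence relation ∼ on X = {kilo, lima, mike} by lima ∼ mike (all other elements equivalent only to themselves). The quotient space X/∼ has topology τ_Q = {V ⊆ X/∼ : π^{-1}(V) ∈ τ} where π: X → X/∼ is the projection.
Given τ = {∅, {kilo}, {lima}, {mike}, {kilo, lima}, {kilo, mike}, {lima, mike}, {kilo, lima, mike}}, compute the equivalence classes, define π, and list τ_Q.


X/∼ = {[kilo], [lima=mike]}; |τ_Q| = 4.

Equivalence classes: [kilo], [lima=mike].
Quotient map π: X → X/∼ sends kilo ↦ [kilo], lima ↦ [lima=mike], mike ↦ [lima=mike].
For each subset V ⊆ X/∼, compute π^{-1}(V) ⊆ X and check whether π^{-1}(V) ∈ τ. V is open in τ_Q iff π^{-1}(V) ∈ τ.
  V = {}: π^{-1}(V) = ∅ ∈ τ ✓.
  V = {[kilo]}: π^{-1}(V) = {kilo} ∈ τ ✓.
  V = {[lima=mike]}: π^{-1}(V) = {lima, mike} ∈ τ ✓.
  V = {[kilo], [lima=mike]}: π^{-1}(V) = {kilo, lima, mike} ∈ τ ✓.
Open sets in the quotient: τ_Q = {{}, {[kilo]}, {[lima=mike]}, {[kilo], [lima=mike]}} (4 elements).


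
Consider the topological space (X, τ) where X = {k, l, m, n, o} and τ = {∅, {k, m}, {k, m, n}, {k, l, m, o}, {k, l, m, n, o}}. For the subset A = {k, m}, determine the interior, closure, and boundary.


int(A) = {k, m}, cl(A) = {k, l, m, n, o}, ∂A = {l, n, o}.

Closed sets in (X, τ) are complements of opens:
  closed(X, τ) = {∅, {n}, {l, o}, {l, n, o}, {k, l, m, n, o}}.
int(A) = ⋃ {U ∈ τ : U ⊆ A}. Opens contained in A: ∅, {k, m}.
Taking the union of these: int(A) = {k, m}.
cl(A) = ⋂ {C closed : A ⊆ C}. Closed sets containing A: {k, l, m, n, o}.
Intersecting these: cl(A) = {k, l, m, n, o}.
∂A = cl(A) ∖ int(A) = {k, l, m, n, o} ∖ {k, m} = {l, n, o}.


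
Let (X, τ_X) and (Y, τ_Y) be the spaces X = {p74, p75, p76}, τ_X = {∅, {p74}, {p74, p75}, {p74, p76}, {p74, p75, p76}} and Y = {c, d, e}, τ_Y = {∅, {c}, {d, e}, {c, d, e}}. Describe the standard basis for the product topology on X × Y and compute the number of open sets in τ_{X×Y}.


Basis B = {∅ × ∅, {p74} × {c}, {p74, p75} × {c}, {p74, p76} × {c}, {p74} × {d, e}, {p74} × {c, d, e}, {p74, p75, p76} × {c}, {p74, p75} × {d, e}, {p74, p76} × {d, e}, {p74, p75} × {c, d, e}, {p74, p76} × {c, d, e}, {p74, p75, p76} × {d, e}, {p74, p75, p76} × {c, d, e}}; |τ_{X×Y}| = 25.

Enumerate products U × V with U ∈ τ_X, V ∈ τ_Y (deduplicated):
  ∅ × ∅ = {} (∅)
  {p74} × {c} = {(p74,c)}
  {p74, p75} × {c} = {(p74,c), (p75,c)}
  {p74, p76} × {c} = {(p74,c), (p76,c)}
  {p74} × {d, e} = {(p74,d), (p74,e)}
  {p74} × {c, d, e} = {(p74,c), (p74,d), (p74,e)}
  {p74, p75, p76} × {c} = {(p74,c), (p75,c), (p76,c)}
  {p74, p75} × {d, e} = {(p74,d), (p74,e), (p75,d), (p75,e)}
  {p74, p76} × {d, e} = {(p74,d), (p74,e), (p76,d), (p76,e)}
  {p74, p75} × {c, d, e} = {(p74,c), (p74,d), (p74,e), (p75,c), (p75,d), (p75,e)}
  {p74, p76} × {c, d, e} = {(p74,c), (p74,d), (p74,e), (p76,c), (p76,d), (p76,e)}
  {p74, p75, p76} × {d, e} = {(p74,d), (p74,e), (p75,d), (p75,e), (p76,d), (p76,e)}
  {p74, p75, p76} × {c, d, e} = {(p74,c), (p74,d), (p74,e), (p75,c), (p75,d), (p75,e), (p76,c), (p76,d), (p76,e)}
These 13 distinct sets form the basis B.
Close under arbitrary unions to get τ_{X×Y}; counting gives |τ_{X×Y}| = 25.


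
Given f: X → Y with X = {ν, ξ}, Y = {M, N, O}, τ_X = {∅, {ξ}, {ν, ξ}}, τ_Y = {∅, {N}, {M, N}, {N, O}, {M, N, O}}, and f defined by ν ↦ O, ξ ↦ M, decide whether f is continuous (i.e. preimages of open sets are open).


f is NOT continuous.

Compute f^{-1}(U) for each U ∈ τ_Y:
  U = ∅: f^{-1}(U) = ∅ ∈ τ_X ✓.
  U = {N}: f^{-1}(U) = ∅ ∈ τ_X ✓.
  U = {M, N}: f^{-1}(U) = {ξ} ∈ τ_X ✓.
  U = {N, O}: f^{-1}(U) = {ν} ∉ τ_X ✗.
  U = {M, N, O}: f^{-1}(U) = {ν, ξ} ∈ τ_X ✓.
Found U = {N, O} with f^{-1}(U) = {ν} not in τ_X. Therefore f is NOT continuous.


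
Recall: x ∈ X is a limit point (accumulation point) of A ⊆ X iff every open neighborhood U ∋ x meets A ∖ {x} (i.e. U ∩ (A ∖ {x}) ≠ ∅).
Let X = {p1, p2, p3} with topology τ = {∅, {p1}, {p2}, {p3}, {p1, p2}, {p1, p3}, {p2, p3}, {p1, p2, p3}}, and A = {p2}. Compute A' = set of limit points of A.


A' = ∅

For each x ∈ X, list the open sets U ∈ τ with x ∈ U, then check whether U ∩ (A ∖ {x}) ≠ ∅ for every such U.
  x = p1: open {p1} ∋ x has {p1} ∩ (A ∖ {p1}) = ∅, so x is NOT a limit point.
  x = p2: open {p2} ∋ x has {p2} ∩ (A ∖ {p2}) = ∅, so x is NOT a limit point.
  x = p3: open {p3} ∋ x has {p3} ∩ (A ∖ {p3}) = ∅, so x is NOT a limit point.
Collecting: A' = ∅.


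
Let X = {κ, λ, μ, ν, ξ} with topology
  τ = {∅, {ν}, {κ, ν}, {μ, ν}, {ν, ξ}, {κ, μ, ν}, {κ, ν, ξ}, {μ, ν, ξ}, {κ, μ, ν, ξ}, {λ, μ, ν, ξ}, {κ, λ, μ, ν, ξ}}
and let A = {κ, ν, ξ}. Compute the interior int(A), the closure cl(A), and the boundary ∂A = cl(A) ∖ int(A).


int(A) = {κ, ν, ξ}, cl(A) = {κ, λ, μ, ν, ξ}, ∂A = {λ, μ}.

Closed sets in (X, τ) are complements of opens:
  closed(X, τ) = {∅, {κ}, {λ}, {κ, λ}, {λ, μ}, {λ, ξ}, {κ, λ, μ}, {κ, λ, ξ}, {λ, μ, ξ}, {κ, λ, μ, ξ}, {κ, λ, μ, ν, ξ}}.
int(A) = ⋃ {U ∈ τ : U ⊆ A}. Opens contained in A: ∅, {ν}, {κ, ν}, {ν, ξ}, {κ, ν, ξ}.
Taking the union of these: int(A) = {κ, ν, ξ}.
cl(A) = ⋂ {C closed : A ⊆ C}. Closed sets containing A: {κ, λ, μ, ν, ξ}.
Intersecting these: cl(A) = {κ, λ, μ, ν, ξ}.
∂A = cl(A) ∖ int(A) = {κ, λ, μ, ν, ξ} ∖ {κ, ν, ξ} = {λ, μ}.


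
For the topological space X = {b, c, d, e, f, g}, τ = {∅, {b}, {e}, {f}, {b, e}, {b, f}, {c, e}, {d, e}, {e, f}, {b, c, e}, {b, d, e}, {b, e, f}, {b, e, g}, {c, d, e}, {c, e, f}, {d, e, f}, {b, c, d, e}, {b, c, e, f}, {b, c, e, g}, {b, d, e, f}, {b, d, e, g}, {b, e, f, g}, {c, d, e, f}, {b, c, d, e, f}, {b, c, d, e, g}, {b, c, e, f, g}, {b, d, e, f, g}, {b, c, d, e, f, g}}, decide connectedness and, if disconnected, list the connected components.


(X, τ) is disconnected; components = [{f}, {b, c, d, e, g}].

Find clopen sets (U ∈ τ with X ∖ U ∈ τ):
  U = ∅, X ∖ U = {b, c, d, e, f, g} — both open, so U is clopen.
  U = {f}, X ∖ U = {b, c, d, e, g} — both open, so U is clopen.
  U = {b, c, d, e, g}, X ∖ U = {f} — both open, so U is clopen.
  U = {b, c, d, e, f, g}, X ∖ U = ∅ — both open, so U is clopen.
Nontrivial clopen(s) exist: e.g. {f}. So (X, τ) is disconnected.
Compute connected components by grouping points that agree on all clopens:
  component: {f}
  component: {b, c, d, e, g}


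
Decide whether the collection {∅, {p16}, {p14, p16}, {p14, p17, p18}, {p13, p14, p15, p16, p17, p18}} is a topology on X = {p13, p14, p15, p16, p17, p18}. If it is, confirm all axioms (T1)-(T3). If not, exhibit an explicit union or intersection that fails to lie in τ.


τ is NOT a topology on X.

Axiom (T1): ∅ ∈ τ? Yes; X ∈ τ? Yes.
Axiom (T2/T3): check pairwise unions and intersections of members of τ.
Counterexample for (T2): {p16} ∪ {p14, p17, p18} = {p14, p16, p17, p18} ∉ τ. Therefore τ is NOT a topology.


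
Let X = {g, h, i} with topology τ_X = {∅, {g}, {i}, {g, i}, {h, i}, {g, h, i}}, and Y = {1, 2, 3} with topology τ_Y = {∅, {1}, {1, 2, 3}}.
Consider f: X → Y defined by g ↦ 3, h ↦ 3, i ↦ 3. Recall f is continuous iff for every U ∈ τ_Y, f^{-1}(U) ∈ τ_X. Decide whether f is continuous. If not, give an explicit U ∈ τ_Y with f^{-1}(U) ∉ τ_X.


f IS continuous.

Compute f^{-1}(U) for each U ∈ τ_Y:
  U = ∅: f^{-1}(U) = ∅ ∈ τ_X ✓.
  U = {1}: f^{-1}(U) = ∅ ∈ τ_X ✓.
  U = {1, 2, 3}: f^{-1}(U) = {g, h, i} ∈ τ_X ✓.
Every preimage lies in τ_X, so f IS continuous.


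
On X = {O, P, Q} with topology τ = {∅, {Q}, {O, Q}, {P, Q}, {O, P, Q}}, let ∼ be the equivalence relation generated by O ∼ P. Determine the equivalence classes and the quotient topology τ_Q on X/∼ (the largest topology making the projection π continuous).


X/∼ = {[O=P], [Q]}; |τ_Q| = 3.

Equivalence classes: [O=P], [Q].
Quotient map π: X → X/∼ sends O ↦ [O=P], P ↦ [O=P], Q ↦ [Q].
For each subset V ⊆ X/∼, compute π^{-1}(V) ⊆ X and check whether π^{-1}(V) ∈ τ. V is open in τ_Q iff π^{-1}(V) ∈ τ.
  V = {}: π^{-1}(V) = ∅ ∈ τ ✓.
  V = {[O=P]}: π^{-1}(V) = {O, P} ∉ τ ✗.
  V = {[Q]}: π^{-1}(V) = {Q} ∈ τ ✓.
  V = {[O=P], [Q]}: π^{-1}(V) = {O, P, Q} ∈ τ ✓.
Open sets in the quotient: τ_Q = {{}, {[Q]}, {[O=P], [Q]}} (3 elements).


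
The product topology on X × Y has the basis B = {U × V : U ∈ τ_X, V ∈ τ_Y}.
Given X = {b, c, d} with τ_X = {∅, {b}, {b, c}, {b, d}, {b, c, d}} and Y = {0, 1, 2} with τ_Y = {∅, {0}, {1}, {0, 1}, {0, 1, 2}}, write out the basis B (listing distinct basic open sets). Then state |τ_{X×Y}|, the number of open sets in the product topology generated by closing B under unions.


Basis B = {∅ × ∅, {b} × {0}, {b} × {1}, {b} × {0, 1}, {b, c} × {0}, {b, d} × {0}, {b, c} × {1}, {b, d} × {1}, {b} × {0, 1, 2}, {b, c, d} × {0}, {b, c, d} × {1}, {b, c} × {0, 1}, {b, d} × {0, 1}, {b, c} × {0, 1, 2}, {b, d} × {0, 1, 2}, {b, c, d} × {0, 1}, {b, c, d} × {0, 1, 2}}; |τ_{X×Y}| = 50.

Enumerate products U × V with U ∈ τ_X, V ∈ τ_Y (deduplicated):
  ∅ × ∅ = {} (∅)
  {b} × {0} = {(b,0)}
  {b} × {1} = {(b,1)}
  {b} × {0, 1} = {(b,0), (b,1)}
  {b, c} × {0} = {(b,0), (c,0)}
  {b, d} × {0} = {(b,0), (d,0)}
  {b, c} × {1} = {(b,1), (c,1)}
  {b, d} × {1} = {(b,1), (d,1)}
  {b} × {0, 1, 2} = {(b,0), (b,1), (b,2)}
  {b, c, d} × {0} = {(b,0), (c,0), (d,0)}
  {b, c, d} × {1} = {(b,1), (c,1), (d,1)}
  {b, c} × {0, 1} = {(b,0), (b,1), (c,0), (c,1)}
  {b, d} × {0, 1} = {(b,0), (b,1), (d,0), (d,1)}
  {b, c} × {0, 1, 2} = {(b,0), (b,1), (b,2), (c,0), (c,1), (c,2)}
  {b, d} × {0, 1, 2} = {(b,0), (b,1), (b,2), (d,0), (d,1), (d,2)}
  {b, c, d} × {0, 1} = {(b,0), (b,1), (c,0), (c,1), (d,0), (d,1)}
  {b, c, d} × {0, 1, 2} = {(b,0), (b,1), (b,2), (c,0), (c,1), (c,2), (d,0), (d,1), (d,2)}
These 17 distinct sets form the basis B.
Close under arbitrary unions to get τ_{X×Y}; counting gives |τ_{X×Y}| = 50.


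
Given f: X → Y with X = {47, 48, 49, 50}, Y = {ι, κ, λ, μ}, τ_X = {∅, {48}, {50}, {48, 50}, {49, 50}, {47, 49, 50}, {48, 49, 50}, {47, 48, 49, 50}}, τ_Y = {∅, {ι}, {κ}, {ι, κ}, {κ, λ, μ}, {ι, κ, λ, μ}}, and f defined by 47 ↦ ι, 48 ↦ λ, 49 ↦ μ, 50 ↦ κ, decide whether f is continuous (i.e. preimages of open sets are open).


f is NOT continuous.

Compute f^{-1}(U) for each U ∈ τ_Y:
  U = ∅: f^{-1}(U) = ∅ ∈ τ_X ✓.
  U = {ι}: f^{-1}(U) = {47} ∉ τ_X ✗.
  U = {κ}: f^{-1}(U) = {50} ∈ τ_X ✓.
  U = {ι, κ}: f^{-1}(U) = {47, 50} ∉ τ_X ✗.
  U = {κ, λ, μ}: f^{-1}(U) = {48, 49, 50} ∈ τ_X ✓.
  U = {ι, κ, λ, μ}: f^{-1}(U) = {47, 48, 49, 50} ∈ τ_X ✓.
Found U = {ι} with f^{-1}(U) = {47} not in τ_X. Therefore f is NOT continuous.


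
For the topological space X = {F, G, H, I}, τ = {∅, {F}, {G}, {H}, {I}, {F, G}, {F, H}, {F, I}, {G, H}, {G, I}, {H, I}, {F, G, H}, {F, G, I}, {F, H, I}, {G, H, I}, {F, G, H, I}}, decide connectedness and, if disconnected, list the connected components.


(X, τ) is disconnected; components = [{F}, {G}, {H}, {I}].

Find clopen sets (U ∈ τ with X ∖ U ∈ τ):
  U = ∅, X ∖ U = {F, G, H, I} — both open, so U is clopen.
  U = {F}, X ∖ U = {G, H, I} — both open, so U is clopen.
  U = {G}, X ∖ U = {F, H, I} — both open, so U is clopen.
  U = {H}, X ∖ U = {F, G, I} — both open, so U is clopen.
  U = {I}, X ∖ U = {F, G, H} — both open, so U is clopen.
  U = {F, G}, X ∖ U = {H, I} — both open, so U is clopen.
  U = {F, H}, X ∖ U = {G, I} — both open, so U is clopen.
  U = {F, I}, X ∖ U = {G, H} — both open, so U is clopen.
  U = {G, H}, X ∖ U = {F, I} — both open, so U is clopen.
  U = {G, I}, X ∖ U = {F, H} — both open, so U is clopen.
  U = {H, I}, X ∖ U = {F, G} — both open, so U is clopen.
  U = {F, G, H}, X ∖ U = {I} — both open, so U is clopen.
  U = {F, G, I}, X ∖ U = {H} — both open, so U is clopen.
  U = {F, H, I}, X ∖ U = {G} — both open, so U is clopen.
  U = {G, H, I}, X ∖ U = {F} — both open, so U is clopen.
  U = {F, G, H, I}, X ∖ U = ∅ — both open, so U is clopen.
Nontrivial clopen(s) exist: e.g. {H, I}. So (X, τ) is disconnected.
Compute connected components by grouping points that agree on all clopens:
  component: {F}
  component: {G}
  component: {H}
  component: {I}


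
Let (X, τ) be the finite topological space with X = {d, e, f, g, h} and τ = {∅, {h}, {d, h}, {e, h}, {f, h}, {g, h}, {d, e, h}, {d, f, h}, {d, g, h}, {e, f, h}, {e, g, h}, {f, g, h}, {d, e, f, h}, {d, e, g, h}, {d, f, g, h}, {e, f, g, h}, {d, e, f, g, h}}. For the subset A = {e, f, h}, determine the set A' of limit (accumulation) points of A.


A' = {d, e, f, g}

For each x ∈ X, list the open sets U ∈ τ with x ∈ U, then check whether U ∩ (A ∖ {x}) ≠ ∅ for every such U.
  x = d: opens ∋ x are {d, h}, {d, e, h}, {d, f, h}, {d, g, h}, {d, e, f, h}, {d, e, g, h}, {d, f, g, h}, {d, e, f, g, h}; each meets A ∖ {d}, so x IS a limit point.
  x = e: opens ∋ x are {e, h}, {d, e, h}, {e, f, h}, {e, g, h}, {d, e, f, h}, {d, e, g, h}, {e, f, g, h}, {d, e, f, g, h}; each meets A ∖ {e}, so x IS a limit point.
  x = f: opens ∋ x are {f, h}, {d, f, h}, {e, f, h}, {f, g, h}, {d, e, f, h}, {d, f, g, h}, {e, f, g, h}, {d, e, f, g, h}; each meets A ∖ {f}, so x IS a limit point.
  x = g: opens ∋ x are {g, h}, {d, g, h}, {e, g, h}, {f, g, h}, {d, e, g, h}, {d, f, g, h}, {e, f, g, h}, {d, e, f, g, h}; each meets A ∖ {g}, so x IS a limit point.
  x = h: open {h} ∋ x has {h} ∩ (A ∖ {h}) = ∅, so x is NOT a limit point.
Collecting: A' = {d, e, f, g}.


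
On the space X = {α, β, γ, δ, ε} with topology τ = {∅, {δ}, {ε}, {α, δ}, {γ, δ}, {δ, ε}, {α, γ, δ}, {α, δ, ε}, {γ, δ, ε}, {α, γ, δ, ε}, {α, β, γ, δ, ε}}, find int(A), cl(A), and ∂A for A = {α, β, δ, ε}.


int(A) = {α, δ, ε}, cl(A) = {α, β, γ, δ, ε}, ∂A = {β, γ}.

Closed sets in (X, τ) are complements of opens:
  closed(X, τ) = {∅, {β}, {α, β}, {β, γ}, {β, ε}, {α, β, γ}, {α, β, ε}, {β, γ, ε}, {α, β, γ, δ}, {α, β, γ, ε}, {α, β, γ, δ, ε}}.
int(A) = ⋃ {U ∈ τ : U ⊆ A}. Opens contained in A: ∅, {δ}, {ε}, {α, δ}, {δ, ε}, {α, δ, ε}.
Taking the union of these: int(A) = {α, δ, ε}.
cl(A) = ⋂ {C closed : A ⊆ C}. Closed sets containing A: {α, β, γ, δ, ε}.
Intersecting these: cl(A) = {α, β, γ, δ, ε}.
∂A = cl(A) ∖ int(A) = {α, β, γ, δ, ε} ∖ {α, δ, ε} = {β, γ}.


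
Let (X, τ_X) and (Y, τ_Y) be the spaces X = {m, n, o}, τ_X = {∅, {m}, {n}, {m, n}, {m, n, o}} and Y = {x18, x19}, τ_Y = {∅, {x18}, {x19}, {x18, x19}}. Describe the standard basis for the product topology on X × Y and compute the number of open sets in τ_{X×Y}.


Basis B = {∅ × ∅, {m} × {x18}, {m} × {x19}, {n} × {x18}, {n} × {x19}, {m} × {x18, x19}, {m, n} × {x18}, {m, n} × {x19}, {n} × {x18, x19}, {m, n, o} × {x18}, {m, n, o} × {x19}, {m, n} × {x18, x19}, {m, n, o} × {x18, x19}}; |τ_{X×Y}| = 25.

Enumerate products U × V with U ∈ τ_X, V ∈ τ_Y (deduplicated):
  ∅ × ∅ = {} (∅)
  {m} × {x18} = {(m,x18)}
  {m} × {x19} = {(m,x19)}
  {n} × {x18} = {(n,x18)}
  {n} × {x19} = {(n,x19)}
  {m} × {x18, x19} = {(m,x18), (m,x19)}
  {m, n} × {x18} = {(m,x18), (n,x18)}
  {m, n} × {x19} = {(m,x19), (n,x19)}
  {n} × {x18, x19} = {(n,x18), (n,x19)}
  {m, n, o} × {x18} = {(m,x18), (n,x18), (o,x18)}
  {m, n, o} × {x19} = {(m,x19), (n,x19), (o,x19)}
  {m, n} × {x18, x19} = {(m,x18), (m,x19), (n,x18), (n,x19)}
  {m, n, o} × {x18, x19} = {(m,x18), (m,x19), (n,x18), (n,x19), (o,x18), (o,x19)}
These 13 distinct sets form the basis B.
Close under arbitrary unions to get τ_{X×Y}; counting gives |τ_{X×Y}| = 25.


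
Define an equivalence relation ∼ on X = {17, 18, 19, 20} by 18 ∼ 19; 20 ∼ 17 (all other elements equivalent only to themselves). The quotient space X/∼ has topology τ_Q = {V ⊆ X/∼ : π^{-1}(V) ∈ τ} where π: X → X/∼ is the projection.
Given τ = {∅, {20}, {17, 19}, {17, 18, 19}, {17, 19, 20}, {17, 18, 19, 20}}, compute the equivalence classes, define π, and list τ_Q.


X/∼ = {[17=20], [18=19]}; |τ_Q| = 2.

Equivalence classes: [17=20], [18=19].
Quotient map π: X → X/∼ sends 17 ↦ [17=20], 18 ↦ [18=19], 19 ↦ [18=19], 20 ↦ [17=20].
For each subset V ⊆ X/∼, compute π^{-1}(V) ⊆ X and check whether π^{-1}(V) ∈ τ. V is open in τ_Q iff π^{-1}(V) ∈ τ.
  V = {}: π^{-1}(V) = ∅ ∈ τ ✓.
  V = {[17=20]}: π^{-1}(V) = {17, 20} ∉ τ ✗.
  V = {[18=19]}: π^{-1}(V) = {18, 19} ∉ τ ✗.
  V = {[17=20], [18=19]}: π^{-1}(V) = {17, 18, 19, 20} ∈ τ ✓.
Open sets in the quotient: τ_Q = {{}, {[17=20], [18=19]}} (2 elements).


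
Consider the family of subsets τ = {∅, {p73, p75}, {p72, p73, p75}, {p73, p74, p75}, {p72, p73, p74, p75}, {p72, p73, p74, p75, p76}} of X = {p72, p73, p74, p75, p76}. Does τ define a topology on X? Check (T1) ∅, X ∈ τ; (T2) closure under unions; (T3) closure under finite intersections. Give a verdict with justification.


τ IS a topology on X.

Axiom (T1): ∅ ∈ τ? Yes; X ∈ τ? Yes.
Axiom (T2/T3): check pairwise unions and intersections of members of τ.
All pairwise intersections and unions checked — each lies in τ. Therefore τ satisfies (T1), (T2), (T3): it IS a topology on X.


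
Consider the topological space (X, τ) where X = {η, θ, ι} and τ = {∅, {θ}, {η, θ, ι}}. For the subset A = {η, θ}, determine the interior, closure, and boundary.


int(A) = {θ}, cl(A) = {η, θ, ι}, ∂A = {η, ι}.

Closed sets in (X, τ) are complements of opens:
  closed(X, τ) = {∅, {η, ι}, {η, θ, ι}}.
int(A) = ⋃ {U ∈ τ : U ⊆ A}. Opens contained in A: ∅, {θ}.
Taking the union of these: int(A) = {θ}.
cl(A) = ⋂ {C closed : A ⊆ C}. Closed sets containing A: {η, θ, ι}.
Intersecting these: cl(A) = {η, θ, ι}.
∂A = cl(A) ∖ int(A) = {η, θ, ι} ∖ {θ} = {η, ι}.


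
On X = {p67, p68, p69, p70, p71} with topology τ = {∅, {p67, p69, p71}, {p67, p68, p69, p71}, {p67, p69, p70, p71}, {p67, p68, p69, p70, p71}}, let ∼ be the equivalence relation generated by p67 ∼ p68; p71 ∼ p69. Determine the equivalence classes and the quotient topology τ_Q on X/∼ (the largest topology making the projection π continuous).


X/∼ = {[p67=p68], [p69=p71], [p70]}; |τ_Q| = 3.

Equivalence classes: [p67=p68], [p69=p71], [p70].
Quotient map π: X → X/∼ sends p67 ↦ [p67=p68], p68 ↦ [p67=p68], p69 ↦ [p69=p71], p70 ↦ [p70], p71 ↦ [p69=p71].
For each subset V ⊆ X/∼, compute π^{-1}(V) ⊆ X and check whether π^{-1}(V) ∈ τ. V is open in τ_Q iff π^{-1}(V) ∈ τ.
  V = {}: π^{-1}(V) = ∅ ∈ τ ✓.
  V = {[p67=p68]}: π^{-1}(V) = {p67, p68} ∉ τ ✗.
  V = {[p69=p71]}: π^{-1}(V) = {p69, p71} ∉ τ ✗.
  V = {[p67=p68], [p69=p71]}: π^{-1}(V) = {p67, p68, p69, p71} ∈ τ ✓.
  V = {[p70]}: π^{-1}(V) = {p70} ∉ τ ✗.
  V = {[p67=p68], [p70]}: π^{-1}(V) = {p67, p68, p70} ∉ τ ✗.
  V = {[p69=p71], [p70]}: π^{-1}(V) = {p69, p70, p71} ∉ τ ✗.
  V = {[p67=p68], [p69=p71], [p70]}: π^{-1}(V) = {p67, p68, p69, p70, p71} ∈ τ ✓.
Open sets in the quotient: τ_Q = {{}, {[p67=p68], [p69=p71]}, {[p67=p68], [p69=p71], [p70]}} (3 elements).


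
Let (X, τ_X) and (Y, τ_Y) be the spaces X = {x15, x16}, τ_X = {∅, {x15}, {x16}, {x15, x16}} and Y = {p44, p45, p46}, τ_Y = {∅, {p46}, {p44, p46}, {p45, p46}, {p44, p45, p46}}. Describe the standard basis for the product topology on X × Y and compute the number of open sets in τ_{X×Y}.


Basis B = {∅ × ∅, {x15} × {p46}, {x16} × {p46}, {x15} × {p44, p46}, {x15} × {p45, p46}, {x15, x16} × {p46}, {x16} × {p44, p46}, {x16} × {p45, p46}, {x15} × {p44, p45, p46}, {x16} × {p44, p45, p46}, {x15, x16} × {p44, p46}, {x15, x16} × {p45, p46}, {x15, x16} × {p44, p45, p46}}; |τ_{X×Y}| = 25.

Enumerate products U × V with U ∈ τ_X, V ∈ τ_Y (deduplicated):
  ∅ × ∅ = {} (∅)
  {x15} × {p46} = {(x15,p46)}
  {x16} × {p46} = {(x16,p46)}
  {x15} × {p44, p46} = {(x15,p44), (x15,p46)}
  {x15} × {p45, p46} = {(x15,p45), (x15,p46)}
  {x15, x16} × {p46} = {(x15,p46), (x16,p46)}
  {x16} × {p44, p46} = {(x16,p44), (x16,p46)}
  {x16} × {p45, p46} = {(x16,p45), (x16,p46)}
  {x15} × {p44, p45, p46} = {(x15,p44), (x15,p45), (x15,p46)}
  {x16} × {p44, p45, p46} = {(x16,p44), (x16,p45), (x16,p46)}
  {x15, x16} × {p44, p46} = {(x15,p44), (x15,p46), (x16,p44), (x16,p46)}
  {x15, x16} × {p45, p46} = {(x15,p45), (x15,p46), (x16,p45), (x16,p46)}
  {x15, x16} × {p44, p45, p46} = {(x15,p44), (x15,p45), (x15,p46), (x16,p44), (x16,p45), (x16,p46)}
These 13 distinct sets form the basis B.
Close under arbitrary unions to get τ_{X×Y}; counting gives |τ_{X×Y}| = 25.


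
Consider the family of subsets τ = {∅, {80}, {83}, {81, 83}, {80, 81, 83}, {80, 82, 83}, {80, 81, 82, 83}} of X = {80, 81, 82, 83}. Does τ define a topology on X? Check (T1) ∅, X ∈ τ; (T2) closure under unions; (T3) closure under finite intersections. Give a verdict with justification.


τ is NOT a topology on X.

Axiom (T1): ∅ ∈ τ? Yes; X ∈ τ? Yes.
Axiom (T2/T3): check pairwise unions and intersections of members of τ.
Counterexample for (T2): {80} ∪ {83} = {80, 83} ∉ τ. Therefore τ is NOT a topology.


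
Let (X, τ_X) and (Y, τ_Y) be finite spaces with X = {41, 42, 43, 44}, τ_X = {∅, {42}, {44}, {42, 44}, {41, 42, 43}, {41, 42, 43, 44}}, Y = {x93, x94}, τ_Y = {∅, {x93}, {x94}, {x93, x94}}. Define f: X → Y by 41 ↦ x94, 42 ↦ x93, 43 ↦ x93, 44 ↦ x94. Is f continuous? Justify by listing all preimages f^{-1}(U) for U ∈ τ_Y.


f is NOT continuous.

Compute f^{-1}(U) for each U ∈ τ_Y:
  U = ∅: f^{-1}(U) = ∅ ∈ τ_X ✓.
  U = {x93}: f^{-1}(U) = {42, 43} ∉ τ_X ✗.
  U = {x94}: f^{-1}(U) = {41, 44} ∉ τ_X ✗.
  U = {x93, x94}: f^{-1}(U) = {41, 42, 43, 44} ∈ τ_X ✓.
Found U = {x93} with f^{-1}(U) = {42, 43} not in τ_X. Therefore f is NOT continuous.


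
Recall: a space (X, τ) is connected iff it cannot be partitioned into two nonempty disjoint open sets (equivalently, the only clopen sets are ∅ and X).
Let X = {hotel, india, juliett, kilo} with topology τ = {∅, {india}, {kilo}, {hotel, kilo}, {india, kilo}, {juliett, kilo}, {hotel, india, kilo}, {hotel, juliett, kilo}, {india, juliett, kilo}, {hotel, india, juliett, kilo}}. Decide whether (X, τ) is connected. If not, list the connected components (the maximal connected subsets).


(X, τ) is disconnected; components = [{india}, {hotel, juliett, kilo}].

Find clopen sets (U ∈ τ with X ∖ U ∈ τ):
  U = ∅, X ∖ U = {hotel, india, juliett, kilo} — both open, so U is clopen.
  U = {india}, X ∖ U = {hotel, juliett, kilo} — both open, so U is clopen.
  U = {hotel, juliett, kilo}, X ∖ U = {india} — both open, so U is clopen.
  U = {hotel, india, juliett, kilo}, X ∖ U = ∅ — both open, so U is clopen.
Nontrivial clopen(s) exist: e.g. {hotel, juliett, kilo}. So (X, τ) is disconnected.
Compute connected components by grouping points that agree on all clopens:
  component: {india}
  component: {hotel, juliett, kilo}


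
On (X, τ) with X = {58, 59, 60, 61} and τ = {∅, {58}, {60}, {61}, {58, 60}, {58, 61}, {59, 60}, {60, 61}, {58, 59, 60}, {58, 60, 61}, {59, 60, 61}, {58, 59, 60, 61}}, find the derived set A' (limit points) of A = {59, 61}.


A' = ∅

For each x ∈ X, list the open sets U ∈ τ with x ∈ U, then check whether U ∩ (A ∖ {x}) ≠ ∅ for every such U.
  x = 58: open {58} ∋ x has {58} ∩ (A ∖ {58}) = ∅, so x is NOT a limit point.
  x = 59: open {59, 60} ∋ x has {59, 60} ∩ (A ∖ {59}) = ∅, so x is NOT a limit point.
  x = 60: open {60} ∋ x has {60} ∩ (A ∖ {60}) = ∅, so x is NOT a limit point.
  x = 61: open {61} ∋ x has {61} ∩ (A ∖ {61}) = ∅, so x is NOT a limit point.
Collecting: A' = ∅.


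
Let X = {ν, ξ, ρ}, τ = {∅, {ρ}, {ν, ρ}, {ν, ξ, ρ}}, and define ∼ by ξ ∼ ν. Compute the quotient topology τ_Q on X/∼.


X/∼ = {[ν=ξ], [ρ]}; |τ_Q| = 3.

Equivalence classes: [ν=ξ], [ρ].
Quotient map π: X → X/∼ sends ν ↦ [ν=ξ], ξ ↦ [ν=ξ], ρ ↦ [ρ].
For each subset V ⊆ X/∼, compute π^{-1}(V) ⊆ X and check whether π^{-1}(V) ∈ τ. V is open in τ_Q iff π^{-1}(V) ∈ τ.
  V = {}: π^{-1}(V) = ∅ ∈ τ ✓.
  V = {[ν=ξ]}: π^{-1}(V) = {ν, ξ} ∉ τ ✗.
  V = {[ρ]}: π^{-1}(V) = {ρ} ∈ τ ✓.
  V = {[ν=ξ], [ρ]}: π^{-1}(V) = {ν, ξ, ρ} ∈ τ ✓.
Open sets in the quotient: τ_Q = {{}, {[ρ]}, {[ν=ξ], [ρ]}} (3 elements).


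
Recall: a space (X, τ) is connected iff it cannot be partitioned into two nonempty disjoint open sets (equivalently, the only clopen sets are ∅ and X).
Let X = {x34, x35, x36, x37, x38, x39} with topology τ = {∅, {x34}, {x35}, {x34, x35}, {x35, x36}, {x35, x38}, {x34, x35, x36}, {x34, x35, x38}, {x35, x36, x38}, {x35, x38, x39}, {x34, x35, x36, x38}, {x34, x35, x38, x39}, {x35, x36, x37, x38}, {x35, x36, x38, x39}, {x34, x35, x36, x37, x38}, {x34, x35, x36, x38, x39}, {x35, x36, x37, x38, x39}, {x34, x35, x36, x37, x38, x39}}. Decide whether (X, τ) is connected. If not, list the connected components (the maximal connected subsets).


(X, τ) is disconnected; components = [{x34}, {x35, x36, x37, x38, x39}].

Find clopen sets (U ∈ τ with X ∖ U ∈ τ):
  U = ∅, X ∖ U = {x34, x35, x36, x37, x38, x39} — both open, so U is clopen.
  U = {x34}, X ∖ U = {x35, x36, x37, x38, x39} — both open, so U is clopen.
  U = {x35, x36, x37, x38, x39}, X ∖ U = {x34} — both open, so U is clopen.
  U = {x34, x35, x36, x37, x38, x39}, X ∖ U = ∅ — both open, so U is clopen.
Nontrivial clopen(s) exist: e.g. {x34}. So (X, τ) is disconnected.
Compute connected components by grouping points that agree on all clopens:
  component: {x34}
  component: {x35, x36, x37, x38, x39}


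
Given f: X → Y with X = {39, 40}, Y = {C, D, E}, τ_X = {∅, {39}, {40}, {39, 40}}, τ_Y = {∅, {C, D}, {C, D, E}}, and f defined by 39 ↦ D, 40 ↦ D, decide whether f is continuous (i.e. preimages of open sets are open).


f IS continuous.

Compute f^{-1}(U) for each U ∈ τ_Y:
  U = ∅: f^{-1}(U) = ∅ ∈ τ_X ✓.
  U = {C, D}: f^{-1}(U) = {39, 40} ∈ τ_X ✓.
  U = {C, D, E}: f^{-1}(U) = {39, 40} ∈ τ_X ✓.
Every preimage lies in τ_X, so f IS continuous.


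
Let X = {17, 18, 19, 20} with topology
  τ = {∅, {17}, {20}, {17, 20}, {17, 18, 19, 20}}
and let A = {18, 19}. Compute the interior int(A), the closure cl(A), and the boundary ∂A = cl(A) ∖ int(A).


int(A) = ∅, cl(A) = {18, 19}, ∂A = {18, 19}.

Closed sets in (X, τ) are complements of opens:
  closed(X, τ) = {∅, {18, 19}, {17, 18, 19}, {18, 19, 20}, {17, 18, 19, 20}}.
int(A) = ⋃ {U ∈ τ : U ⊆ A}. Opens contained in A: ∅.
Taking the union of these: int(A) = ∅.
cl(A) = ⋂ {C closed : A ⊆ C}. Closed sets containing A: {18, 19}, {17, 18, 19}, {18, 19, 20}, {17, 18, 19, 20}.
Intersecting these: cl(A) = {18, 19}.
∂A = cl(A) ∖ int(A) = {18, 19} ∖ ∅ = {18, 19}.


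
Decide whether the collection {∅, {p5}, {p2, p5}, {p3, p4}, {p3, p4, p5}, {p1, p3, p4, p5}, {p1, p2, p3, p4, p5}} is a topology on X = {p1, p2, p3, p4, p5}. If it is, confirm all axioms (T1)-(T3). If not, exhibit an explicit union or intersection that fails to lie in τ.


τ is NOT a topology on X.

Axiom (T1): ∅ ∈ τ? Yes; X ∈ τ? Yes.
Axiom (T2/T3): check pairwise unions and intersections of members of τ.
Counterexample for (T2): {p2, p5} ∪ {p3, p4} = {p2, p3, p4, p5} ∉ τ. Therefore τ is NOT a topology.


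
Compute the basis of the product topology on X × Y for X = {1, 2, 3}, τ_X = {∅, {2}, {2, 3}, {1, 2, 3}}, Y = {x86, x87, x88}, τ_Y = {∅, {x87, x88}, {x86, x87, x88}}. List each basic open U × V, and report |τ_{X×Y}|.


Basis B = {∅ × ∅, {2} × {x87, x88}, {2} × {x86, x87, x88}, {2, 3} × {x87, x88}, {1, 2, 3} × {x87, x88}, {2, 3} × {x86, x87, x88}, {1, 2, 3} × {x86, x87, x88}}; |τ_{X×Y}| = 10.

Enumerate products U × V with U ∈ τ_X, V ∈ τ_Y (deduplicated):
  ∅ × ∅ = {} (∅)
  {2} × {x87, x88} = {(2,x87), (2,x88)}
  {2} × {x86, x87, x88} = {(2,x86), (2,x87), (2,x88)}
  {2, 3} × {x87, x88} = {(2,x87), (2,x88), (3,x87), (3,x88)}
  {1, 2, 3} × {x87, x88} = {(1,x87), (1,x88), (2,x87), (2,x88), (3,x87), (3,x88)}
  {2, 3} × {x86, x87, x88} = {(2,x86), (2,x87), (2,x88), (3,x86), (3,x87), (3,x88)}
  {1, 2, 3} × {x86, x87, x88} = {(1,x86), (1,x87), (1,x88), (2,x86), (2,x87), (2,x88), (3,x86), (3,x87), (3,x88)}
These 7 distinct sets form the basis B.
Close under arbitrary unions to get τ_{X×Y}; counting gives |τ_{X×Y}| = 10.


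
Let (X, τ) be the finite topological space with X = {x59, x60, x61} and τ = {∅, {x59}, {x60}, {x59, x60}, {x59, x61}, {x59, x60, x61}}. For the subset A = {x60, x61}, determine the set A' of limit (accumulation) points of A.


A' = ∅

For each x ∈ X, list the open sets U ∈ τ with x ∈ U, then check whether U ∩ (A ∖ {x}) ≠ ∅ for every such U.
  x = x59: open {x59} ∋ x has {x59} ∩ (A ∖ {x59}) = ∅, so x is NOT a limit point.
  x = x60: open {x60} ∋ x has {x60} ∩ (A ∖ {x60}) = ∅, so x is NOT a limit point.
  x = x61: open {x59, x61} ∋ x has {x59, x61} ∩ (A ∖ {x61}) = ∅, so x is NOT a limit point.
Collecting: A' = ∅.


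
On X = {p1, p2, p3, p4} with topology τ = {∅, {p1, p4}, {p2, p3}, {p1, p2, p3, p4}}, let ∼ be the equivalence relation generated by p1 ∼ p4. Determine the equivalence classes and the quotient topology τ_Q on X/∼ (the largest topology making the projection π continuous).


X/∼ = {[p1=p4], [p2], [p3]}; |τ_Q| = 4.

Equivalence classes: [p1=p4], [p2], [p3].
Quotient map π: X → X/∼ sends p1 ↦ [p1=p4], p2 ↦ [p2], p3 ↦ [p3], p4 ↦ [p1=p4].
For each subset V ⊆ X/∼, compute π^{-1}(V) ⊆ X and check whether π^{-1}(V) ∈ τ. V is open in τ_Q iff π^{-1}(V) ∈ τ.
  V = {}: π^{-1}(V) = ∅ ∈ τ ✓.
  V = {[p1=p4]}: π^{-1}(V) = {p1, p4} ∈ τ ✓.
  V = {[p2]}: π^{-1}(V) = {p2} ∉ τ ✗.
  V = {[p1=p4], [p2]}: π^{-1}(V) = {p1, p2, p4} ∉ τ ✗.
  V = {[p3]}: π^{-1}(V) = {p3} ∉ τ ✗.
  V = {[p1=p4], [p3]}: π^{-1}(V) = {p1, p3, p4} ∉ τ ✗.
  V = {[p2], [p3]}: π^{-1}(V) = {p2, p3} ∈ τ ✓.
  V = {[p1=p4], [p2], [p3]}: π^{-1}(V) = {p1, p2, p3, p4} ∈ τ ✓.
Open sets in the quotient: τ_Q = {{}, {[p1=p4]}, {[p2], [p3]}, {[p1=p4], [p2], [p3]}} (4 elements).


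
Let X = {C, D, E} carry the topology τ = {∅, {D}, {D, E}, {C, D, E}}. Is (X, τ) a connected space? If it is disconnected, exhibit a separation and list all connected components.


(X, τ) is connected.

Find clopen sets (U ∈ τ with X ∖ U ∈ τ):
  U = ∅, X ∖ U = {C, D, E} — both open, so U is clopen.
  U = {C, D, E}, X ∖ U = ∅ — both open, so U is clopen.
Only trivial clopens (∅ and X) exist, so (X, τ) is connected.
Compute connected components by grouping points that agree on all clopens:
  component: {C, D, E}


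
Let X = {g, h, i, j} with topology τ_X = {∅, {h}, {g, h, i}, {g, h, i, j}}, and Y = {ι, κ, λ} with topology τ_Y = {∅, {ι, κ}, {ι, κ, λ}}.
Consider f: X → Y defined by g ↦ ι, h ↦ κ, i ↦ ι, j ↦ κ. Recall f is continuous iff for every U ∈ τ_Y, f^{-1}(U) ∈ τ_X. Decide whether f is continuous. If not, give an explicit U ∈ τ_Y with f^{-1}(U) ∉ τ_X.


f IS continuous.

Compute f^{-1}(U) for each U ∈ τ_Y:
  U = ∅: f^{-1}(U) = ∅ ∈ τ_X ✓.
  U = {ι, κ}: f^{-1}(U) = {g, h, i, j} ∈ τ_X ✓.
  U = {ι, κ, λ}: f^{-1}(U) = {g, h, i, j} ∈ τ_X ✓.
Every preimage lies in τ_X, so f IS continuous.


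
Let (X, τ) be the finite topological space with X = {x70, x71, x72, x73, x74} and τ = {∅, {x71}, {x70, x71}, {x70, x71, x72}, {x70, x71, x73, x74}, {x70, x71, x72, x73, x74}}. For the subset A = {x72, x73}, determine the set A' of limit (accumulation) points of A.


A' = {x74}

For each x ∈ X, list the open sets U ∈ τ with x ∈ U, then check whether U ∩ (A ∖ {x}) ≠ ∅ for every such U.
  x = x70: open {x70, x71} ∋ x has {x70, x71} ∩ (A ∖ {x70}) = ∅, so x is NOT a limit point.
  x = x71: open {x71} ∋ x has {x71} ∩ (A ∖ {x71}) = ∅, so x is NOT a limit point.
  x = x72: open {x70, x71, x72} ∋ x has {x70, x71, x72} ∩ (A ∖ {x72}) = ∅, so x is NOT a limit point.
  x = x73: open {x70, x71, x73, x74} ∋ x has {x70, x71, x73, x74} ∩ (A ∖ {x73}) = ∅, so x is NOT a limit point.
  x = x74: opens ∋ x are {x70, x71, x73, x74}, {x70, x71, x72, x73, x74}; each meets A ∖ {x74}, so x IS a limit point.
Collecting: A' = {x74}.


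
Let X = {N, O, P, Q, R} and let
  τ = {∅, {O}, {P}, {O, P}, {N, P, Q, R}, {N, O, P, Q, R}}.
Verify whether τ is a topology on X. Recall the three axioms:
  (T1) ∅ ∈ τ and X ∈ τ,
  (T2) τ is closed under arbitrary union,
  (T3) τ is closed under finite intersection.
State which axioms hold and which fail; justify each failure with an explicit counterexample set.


τ IS a topology on X.

Axiom (T1): ∅ ∈ τ? Yes; X ∈ τ? Yes.
Axiom (T2/T3): check pairwise unions and intersections of members of τ.
All pairwise intersections and unions checked — each lies in τ. Therefore τ satisfies (T1), (T2), (T3): it IS a topology on X.


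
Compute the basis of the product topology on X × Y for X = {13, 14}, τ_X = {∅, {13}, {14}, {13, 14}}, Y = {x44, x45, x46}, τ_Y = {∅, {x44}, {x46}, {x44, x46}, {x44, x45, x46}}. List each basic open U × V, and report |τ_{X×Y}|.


Basis B = {∅ × ∅, {13} × {x44}, {13} × {x46}, {14} × {x44}, {14} × {x46}, {13} × {x44, x46}, {13, 14} × {x44}, {13, 14} × {x46}, {14} × {x44, x46}, {13} × {x44, x45, x46}, {14} × {x44, x45, x46}, {13, 14} × {x44, x46}, {13, 14} × {x44, x45, x46}}; |τ_{X×Y}| = 25.

Enumerate products U × V with U ∈ τ_X, V ∈ τ_Y (deduplicated):
  ∅ × ∅ = {} (∅)
  {13} × {x44} = {(13,x44)}
  {13} × {x46} = {(13,x46)}
  {14} × {x44} = {(14,x44)}
  {14} × {x46} = {(14,x46)}
  {13} × {x44, x46} = {(13,x44), (13,x46)}
  {13, 14} × {x44} = {(13,x44), (14,x44)}
  {13, 14} × {x46} = {(13,x46), (14,x46)}
  {14} × {x44, x46} = {(14,x44), (14,x46)}
  {13} × {x44, x45, x46} = {(13,x44), (13,x45), (13,x46)}
  {14} × {x44, x45, x46} = {(14,x44), (14,x45), (14,x46)}
  {13, 14} × {x44, x46} = {(13,x44), (13,x46), (14,x44), (14,x46)}
  {13, 14} × {x44, x45, x46} = {(13,x44), (13,x45), (13,x46), (14,x44), (14,x45), (14,x46)}
These 13 distinct sets form the basis B.
Close under arbitrary unions to get τ_{X×Y}; counting gives |τ_{X×Y}| = 25.


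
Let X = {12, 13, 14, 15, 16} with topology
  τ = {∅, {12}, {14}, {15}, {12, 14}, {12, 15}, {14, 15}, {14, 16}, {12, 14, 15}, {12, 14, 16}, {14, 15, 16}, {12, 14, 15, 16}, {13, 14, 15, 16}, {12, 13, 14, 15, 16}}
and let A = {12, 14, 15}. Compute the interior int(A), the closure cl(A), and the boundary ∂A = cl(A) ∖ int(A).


int(A) = {12, 14, 15}, cl(A) = {12, 13, 14, 15, 16}, ∂A = {13, 16}.

Closed sets in (X, τ) are complements of opens:
  closed(X, τ) = {∅, {12}, {13}, {12, 13}, {13, 15}, {13, 16}, {12, 13, 15}, {12, 13, 16}, {13, 14, 16}, {13, 15, 16}, {12, 13, 14, 16}, {12, 13, 15, 16}, {13, 14, 15, 16}, {12, 13, 14, 15, 16}}.
int(A) = ⋃ {U ∈ τ : U ⊆ A}. Opens contained in A: ∅, {12}, {14}, {15}, {12, 14}, {12, 15}, {14, 15}, {12, 14, 15}.
Taking the union of these: int(A) = {12, 14, 15}.
cl(A) = ⋂ {C closed : A ⊆ C}. Closed sets containing A: {12, 13, 14, 15, 16}.
Intersecting these: cl(A) = {12, 13, 14, 15, 16}.
∂A = cl(A) ∖ int(A) = {12, 13, 14, 15, 16} ∖ {12, 14, 15} = {13, 16}.


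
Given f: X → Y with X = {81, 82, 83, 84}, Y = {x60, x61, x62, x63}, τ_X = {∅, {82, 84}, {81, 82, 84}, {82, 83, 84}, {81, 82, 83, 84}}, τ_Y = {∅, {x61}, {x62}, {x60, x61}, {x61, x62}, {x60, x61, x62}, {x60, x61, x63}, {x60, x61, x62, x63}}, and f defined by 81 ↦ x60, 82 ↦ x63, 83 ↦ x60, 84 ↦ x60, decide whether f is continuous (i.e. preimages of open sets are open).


f is NOT continuous.

Compute f^{-1}(U) for each U ∈ τ_Y:
  U = ∅: f^{-1}(U) = ∅ ∈ τ_X ✓.
  U = {x61}: f^{-1}(U) = ∅ ∈ τ_X ✓.
  U = {x62}: f^{-1}(U) = ∅ ∈ τ_X ✓.
  U = {x60, x61}: f^{-1}(U) = {81, 83, 84} ∉ τ_X ✗.
  U = {x61, x62}: f^{-1}(U) = ∅ ∈ τ_X ✓.
  U = {x60, x61, x62}: f^{-1}(U) = {81, 83, 84} ∉ τ_X ✗.
  U = {x60, x61, x63}: f^{-1}(U) = {81, 82, 83, 84} ∈ τ_X ✓.
  U = {x60, x61, x62, x63}: f^{-1}(U) = {81, 82, 83, 84} ∈ τ_X ✓.
Found U = {x60, x61} with f^{-1}(U) = {81, 83, 84} not in τ_X. Therefore f is NOT continuous.


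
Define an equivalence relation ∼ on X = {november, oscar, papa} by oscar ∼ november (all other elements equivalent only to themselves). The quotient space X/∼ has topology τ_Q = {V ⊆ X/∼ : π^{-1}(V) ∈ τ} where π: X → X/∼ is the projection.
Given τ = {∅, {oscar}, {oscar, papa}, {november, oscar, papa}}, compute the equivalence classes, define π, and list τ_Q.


X/∼ = {[november=oscar], [papa]}; |τ_Q| = 2.

Equivalence classes: [november=oscar], [papa].
Quotient map π: X → X/∼ sends november ↦ [november=oscar], oscar ↦ [november=oscar], papa ↦ [papa].
For each subset V ⊆ X/∼, compute π^{-1}(V) ⊆ X and check whether π^{-1}(V) ∈ τ. V is open in τ_Q iff π^{-1}(V) ∈ τ.
  V = {}: π^{-1}(V) = ∅ ∈ τ ✓.
  V = {[november=oscar]}: π^{-1}(V) = {november, oscar} ∉ τ ✗.
  V = {[papa]}: π^{-1}(V) = {papa} ∉ τ ✗.
  V = {[november=oscar], [papa]}: π^{-1}(V) = {november, oscar, papa} ∈ τ ✓.
Open sets in the quotient: τ_Q = {{}, {[november=oscar], [papa]}} (2 elements).


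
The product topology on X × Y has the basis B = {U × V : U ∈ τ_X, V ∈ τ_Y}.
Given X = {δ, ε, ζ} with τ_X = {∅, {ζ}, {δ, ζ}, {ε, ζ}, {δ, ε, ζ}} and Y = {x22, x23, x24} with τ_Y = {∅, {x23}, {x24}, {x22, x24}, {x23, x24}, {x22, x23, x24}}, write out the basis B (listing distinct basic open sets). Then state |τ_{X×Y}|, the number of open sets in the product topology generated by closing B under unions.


Basis B = {∅ × ∅, {ζ} × {x23}, {ζ} × {x24}, {δ, ζ} × {x23}, {δ, ζ} × {x24}, {ε, ζ} × {x23}, {ε, ζ} × {x24}, {ζ} × {x22, x24}, {ζ} × {x23, x24}, {δ, ε, ζ} × {x23}, {δ, ε, ζ} × {x24}, {ζ} × {x22, x23, x24}, {δ, ζ} × {x22, x24}, {δ, ζ} × {x23, x24}, {ε, ζ} × {x22, x24}, {ε, ζ} × {x23, x24}, {δ, ζ} × {x22, x23, x24}, {δ, ε, ζ} × {x22, x24}, {δ, ε, ζ} × {x23, x24}, {ε, ζ} × {x22, x23, x24}, {δ, ε, ζ} × {x22, x23, x24}}; |τ_{X×Y}| = 70.

Enumerate products U × V with U ∈ τ_X, V ∈ τ_Y (deduplicated):
  ∅ × ∅ = {} (∅)
  {ζ} × {x23} = {(ζ,x23)}
  {ζ} × {x24} = {(ζ,x24)}
  {δ, ζ} × {x23} = {(δ,x23), (ζ,x23)}
  {δ, ζ} × {x24} = {(δ,x24), (ζ,x24)}
  {ε, ζ} × {x23} = {(ε,x23), (ζ,x23)}
  {ε, ζ} × {x24} = {(ε,x24), (ζ,x24)}
  {ζ} × {x22, x24} = {(ζ,x22), (ζ,x24)}
  {ζ} × {x23, x24} = {(ζ,x23), (ζ,x24)}
  {δ, ε, ζ} × {x23} = {(δ,x23), (ε,x23), (ζ,x23)}
  {δ, ε, ζ} × {x24} = {(δ,x24), (ε,x24), (ζ,x24)}
  {ζ} × {x22, x23, x24} = {(ζ,x22), (ζ,x23), (ζ,x24)}
  {δ, ζ} × {x22, x24} = {(δ,x22), (δ,x24), (ζ,x22), (ζ,x24)}
  {δ, ζ} × {x23, x24} = {(δ,x23), (δ,x24), (ζ,x23), (ζ,x24)}
  {ε, ζ} × {x22, x24} = {(ε,x22), (ε,x24), (ζ,x22), (ζ,x24)}
  {ε, ζ} × {x23, x24} = {(ε,x23), (ε,x24), (ζ,x23), (ζ,x24)}
  {δ, ζ} × {x22, x23, x24} = {(δ,x22), (δ,x23), (δ,x24), (ζ,x22), (ζ,x23), (ζ,x24)}
  {δ, ε, ζ} × {x22, x24} = {(δ,x22), (δ,x24), (ε,x22), (ε,x24), (ζ,x22), (ζ,x24)}
  {δ, ε, ζ} × {x23, x24} = {(δ,x23), (δ,x24), (ε,x23), (ε,x24), (ζ,x23), (ζ,x24)}
  {ε, ζ} × {x22, x23, x24} = {(ε,x22), (ε,x23), (ε,x24), (ζ,x22), (ζ,x23), (ζ,x24)}
  {δ, ε, ζ} × {x22, x23, x24} = {(δ,x22), (δ,x23), (δ,x24), (ε,x22), (ε,x23), (ε,x24), (ζ,x22), (ζ,x23), (ζ,x24)}
These 21 distinct sets form the basis B.
Close under arbitrary unions to get τ_{X×Y}; counting gives |τ_{X×Y}| = 70.
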